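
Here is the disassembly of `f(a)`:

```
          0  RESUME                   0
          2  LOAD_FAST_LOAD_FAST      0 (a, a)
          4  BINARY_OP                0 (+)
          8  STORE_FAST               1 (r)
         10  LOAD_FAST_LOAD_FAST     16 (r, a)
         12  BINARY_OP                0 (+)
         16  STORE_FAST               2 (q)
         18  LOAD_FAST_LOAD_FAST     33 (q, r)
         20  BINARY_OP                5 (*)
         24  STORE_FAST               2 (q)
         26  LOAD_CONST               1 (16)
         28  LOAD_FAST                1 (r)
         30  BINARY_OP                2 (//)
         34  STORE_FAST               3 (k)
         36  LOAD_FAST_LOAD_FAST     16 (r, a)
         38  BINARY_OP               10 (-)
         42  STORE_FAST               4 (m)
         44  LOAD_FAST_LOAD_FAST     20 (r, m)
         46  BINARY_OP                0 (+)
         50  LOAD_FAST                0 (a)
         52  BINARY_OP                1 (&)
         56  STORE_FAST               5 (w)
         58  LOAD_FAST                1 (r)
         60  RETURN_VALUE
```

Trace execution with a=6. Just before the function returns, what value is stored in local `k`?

1

LOAD_FAST_LOAD_FAST a,a → push 6,6. Stack: [6, 6]
BINARY_OP + → 6 + 6 = 12. Stack: [12]
STORE_FAST r → r=12. Stack: []
LOAD_FAST_LOAD_FAST r,a → push 12,6. Stack: [12, 6]
BINARY_OP + → 12 + 6 = 18. Stack: [18]
STORE_FAST q → q=18. Stack: []
LOAD_FAST_LOAD_FAST q,r → push 18,12. Stack: [18, 12]
BINARY_OP * → 18 * 12 = 216. Stack: [216]
STORE_FAST q → q=216. Stack: []
LOAD_CONST → push 16. Stack: [16]
LOAD_FAST r → push 12. Stack: [16, 12]
BINARY_OP // → 16 // 12 = 1. Stack: [1]
STORE_FAST k → k=1. Stack: []
LOAD_FAST_LOAD_FAST r,a → push 12,6. Stack: [12, 6]
BINARY_OP - → 12 - 6 = 6. Stack: [6]
STORE_FAST m → m=6. Stack: []
LOAD_FAST_LOAD_FAST r,m → push 12,6. Stack: [12, 6]
BINARY_OP + → 12 + 6 = 18. Stack: [18]
LOAD_FAST a → push 6. Stack: [18, 6]
BINARY_OP & → 18 & 6 = 2. Stack: [2]
STORE_FAST w → w=2. Stack: []
LOAD_FAST r → push 12. Stack: [12]
RETURN_VALUE → return 12.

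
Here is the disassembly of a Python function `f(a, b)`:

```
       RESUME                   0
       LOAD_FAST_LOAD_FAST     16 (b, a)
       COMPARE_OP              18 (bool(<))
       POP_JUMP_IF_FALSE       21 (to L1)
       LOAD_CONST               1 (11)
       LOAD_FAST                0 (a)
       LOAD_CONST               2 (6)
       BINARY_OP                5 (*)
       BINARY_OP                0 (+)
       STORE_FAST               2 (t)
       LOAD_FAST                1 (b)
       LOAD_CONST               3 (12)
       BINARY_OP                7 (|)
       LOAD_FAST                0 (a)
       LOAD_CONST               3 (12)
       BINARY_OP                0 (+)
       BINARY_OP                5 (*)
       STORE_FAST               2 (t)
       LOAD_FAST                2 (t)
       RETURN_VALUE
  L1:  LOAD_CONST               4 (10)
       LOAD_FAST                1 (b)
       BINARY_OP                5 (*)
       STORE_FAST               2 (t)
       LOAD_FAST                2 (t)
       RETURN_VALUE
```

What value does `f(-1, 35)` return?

350

LOAD_FAST_LOAD_FAST b,a → push 35,-1. Stack: [35, -1]
COMPARE_OP bool(<) → 35 vs -1 = False. Stack: [False]
POP_JUMP_IF_FALSE → pop False; jump. Stack: []
LOAD_CONST → push 10. Stack: [10]
LOAD_FAST b → push 35. Stack: [10, 35]
BINARY_OP * → 10 * 35 = 350. Stack: [350]
STORE_FAST t → t=350. Stack: []
LOAD_FAST t → push 350. Stack: [350]
RETURN_VALUE → return 350.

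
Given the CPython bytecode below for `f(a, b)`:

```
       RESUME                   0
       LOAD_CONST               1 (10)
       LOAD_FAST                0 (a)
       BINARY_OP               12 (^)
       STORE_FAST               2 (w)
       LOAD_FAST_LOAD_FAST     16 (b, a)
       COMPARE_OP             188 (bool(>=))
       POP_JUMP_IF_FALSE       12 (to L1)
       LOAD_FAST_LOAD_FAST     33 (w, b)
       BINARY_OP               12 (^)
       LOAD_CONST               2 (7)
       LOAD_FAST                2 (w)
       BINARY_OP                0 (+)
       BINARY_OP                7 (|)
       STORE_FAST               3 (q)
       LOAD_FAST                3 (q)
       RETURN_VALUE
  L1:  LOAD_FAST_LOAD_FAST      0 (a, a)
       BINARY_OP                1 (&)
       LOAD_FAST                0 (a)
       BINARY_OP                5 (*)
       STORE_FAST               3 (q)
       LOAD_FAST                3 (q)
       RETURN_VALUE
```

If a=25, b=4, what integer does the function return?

625

LOAD_CONST → push 10. Stack: [10]
LOAD_FAST a → push 25. Stack: [10, 25]
BINARY_OP ^ → 10 ^ 25 = 19. Stack: [19]
STORE_FAST w → w=19. Stack: []
LOAD_FAST_LOAD_FAST b,a → push 4,25. Stack: [4, 25]
COMPARE_OP bool(>=) → 4 vs 25 = False. Stack: [False]
POP_JUMP_IF_FALSE → pop False; jump. Stack: []
LOAD_FAST_LOAD_FAST a,a → push 25,25. Stack: [25, 25]
BINARY_OP & → 25 & 25 = 25. Stack: [25]
LOAD_FAST a → push 25. Stack: [25, 25]
BINARY_OP * → 25 * 25 = 625. Stack: [625]
STORE_FAST q → q=625. Stack: []
LOAD_FAST q → push 625. Stack: [625]
RETURN_VALUE → return 625.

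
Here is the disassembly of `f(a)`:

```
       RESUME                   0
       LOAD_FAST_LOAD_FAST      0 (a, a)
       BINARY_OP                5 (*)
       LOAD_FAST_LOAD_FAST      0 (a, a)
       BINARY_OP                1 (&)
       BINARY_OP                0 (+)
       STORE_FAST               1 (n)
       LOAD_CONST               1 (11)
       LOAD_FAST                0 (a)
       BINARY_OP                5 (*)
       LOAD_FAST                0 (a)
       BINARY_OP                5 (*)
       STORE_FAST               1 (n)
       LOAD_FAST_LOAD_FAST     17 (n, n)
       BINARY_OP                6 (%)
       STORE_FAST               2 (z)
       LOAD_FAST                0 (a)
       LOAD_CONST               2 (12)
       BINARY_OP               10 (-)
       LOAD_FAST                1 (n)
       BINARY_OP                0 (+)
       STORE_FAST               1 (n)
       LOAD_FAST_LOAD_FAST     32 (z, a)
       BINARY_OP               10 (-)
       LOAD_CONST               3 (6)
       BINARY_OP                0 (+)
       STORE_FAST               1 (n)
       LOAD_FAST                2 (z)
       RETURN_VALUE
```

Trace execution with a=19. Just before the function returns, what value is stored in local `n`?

-13

LOAD_FAST_LOAD_FAST a,a → push 19,19. Stack: [19, 19]
BINARY_OP * → 19 * 19 = 361. Stack: [361]
LOAD_FAST_LOAD_FAST a,a → push 19,19. Stack: [361, 19, 19]
BINARY_OP & → 19 & 19 = 19. Stack: [361, 19]
BINARY_OP + → 361 + 19 = 380. Stack: [380]
STORE_FAST n → n=380. Stack: []
LOAD_CONST → push 11. Stack: [11]
LOAD_FAST a → push 19. Stack: [11, 19]
BINARY_OP * → 11 * 19 = 209. Stack: [209]
LOAD_FAST a → push 19. Stack: [209, 19]
BINARY_OP * → 209 * 19 = 3971. Stack: [3971]
STORE_FAST n → n=3971. Stack: []
LOAD_FAST_LOAD_FAST n,n → push 3971,3971. Stack: [3971, 3971]
BINARY_OP % → 3971 % 3971 = 0. Stack: [0]
STORE_FAST z → z=0. Stack: []
LOAD_FAST a → push 19. Stack: [19]
LOAD_CONST → push 12. Stack: [19, 12]
BINARY_OP - → 19 - 12 = 7. Stack: [7]
LOAD_FAST n → push 3971. Stack: [7, 3971]
BINARY_OP + → 7 + 3971 = 3978. Stack: [3978]
STORE_FAST n → n=3978. Stack: []
LOAD_FAST_LOAD_FAST z,a → push 0,19. Stack: [0, 19]
BINARY_OP - → 0 - 19 = -19. Stack: [-19]
LOAD_CONST → push 6. Stack: [-19, 6]
BINARY_OP + → -19 + 6 = -13. Stack: [-13]
STORE_FAST n → n=-13. Stack: []
LOAD_FAST z → push 0. Stack: [0]
RETURN_VALUE → return 0.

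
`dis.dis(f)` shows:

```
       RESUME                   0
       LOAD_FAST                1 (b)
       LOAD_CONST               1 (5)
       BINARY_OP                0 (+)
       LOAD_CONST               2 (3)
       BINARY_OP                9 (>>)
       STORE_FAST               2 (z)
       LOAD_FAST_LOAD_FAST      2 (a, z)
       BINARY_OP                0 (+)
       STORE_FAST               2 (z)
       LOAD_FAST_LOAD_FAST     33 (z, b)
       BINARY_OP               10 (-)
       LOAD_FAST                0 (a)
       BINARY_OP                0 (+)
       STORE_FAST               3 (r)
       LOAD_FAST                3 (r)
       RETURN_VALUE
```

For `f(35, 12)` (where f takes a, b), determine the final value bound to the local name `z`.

LOAD_FAST b → push 12. Stack: [12]
LOAD_CONST → push 5. Stack: [12, 5]
BINARY_OP + → 12 + 5 = 17. Stack: [17]
LOAD_CONST → push 3. Stack: [17, 3]
BINARY_OP >> → 17 >> 3 = 2. Stack: [2]
STORE_FAST z → z=2. Stack: []
LOAD_FAST_LOAD_FAST a,z → push 35,2. Stack: [35, 2]
BINARY_OP + → 35 + 2 = 37. Stack: [37]
STORE_FAST z → z=37. Stack: []
LOAD_FAST_LOAD_FAST z,b → push 37,12. Stack: [37, 12]
BINARY_OP - → 37 - 12 = 25. Stack: [25]
LOAD_FAST a → push 35. Stack: [25, 35]
BINARY_OP + → 25 + 35 = 60. Stack: [60]
STORE_FAST r → r=60. Stack: []
LOAD_FAST r → push 60. Stack: [60]
RETURN_VALUE → return 60.

37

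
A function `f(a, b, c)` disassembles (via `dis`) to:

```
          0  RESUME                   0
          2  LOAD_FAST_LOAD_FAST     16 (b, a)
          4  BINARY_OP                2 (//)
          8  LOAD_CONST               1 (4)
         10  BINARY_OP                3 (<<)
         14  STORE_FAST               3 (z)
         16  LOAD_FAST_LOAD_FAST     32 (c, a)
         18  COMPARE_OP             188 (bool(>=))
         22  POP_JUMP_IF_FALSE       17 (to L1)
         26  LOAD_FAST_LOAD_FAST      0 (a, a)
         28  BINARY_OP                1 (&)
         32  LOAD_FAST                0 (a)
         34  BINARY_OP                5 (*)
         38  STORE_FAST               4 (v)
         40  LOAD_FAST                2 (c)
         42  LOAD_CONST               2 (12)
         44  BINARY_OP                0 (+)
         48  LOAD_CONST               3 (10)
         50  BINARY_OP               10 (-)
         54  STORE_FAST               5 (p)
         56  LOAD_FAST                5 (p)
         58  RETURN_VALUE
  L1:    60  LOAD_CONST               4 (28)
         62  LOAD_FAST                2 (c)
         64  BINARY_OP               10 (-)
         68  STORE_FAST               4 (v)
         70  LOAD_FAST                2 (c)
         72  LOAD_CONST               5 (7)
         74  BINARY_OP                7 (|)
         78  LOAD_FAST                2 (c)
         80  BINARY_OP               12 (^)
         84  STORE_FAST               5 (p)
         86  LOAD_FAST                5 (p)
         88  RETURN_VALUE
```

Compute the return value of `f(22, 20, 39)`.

LOAD_FAST_LOAD_FAST b,a → push 20,22. Stack: [20, 22]
BINARY_OP // → 20 // 22 = 0. Stack: [0]
LOAD_CONST → push 4. Stack: [0, 4]
BINARY_OP << → 0 << 4 = 0. Stack: [0]
STORE_FAST z → z=0. Stack: []
LOAD_FAST_LOAD_FAST c,a → push 39,22. Stack: [39, 22]
COMPARE_OP bool(>=) → 39 vs 22 = True. Stack: [True]
POP_JUMP_IF_FALSE → pop True; no jump. Stack: []
LOAD_FAST_LOAD_FAST a,a → push 22,22. Stack: [22, 22]
BINARY_OP & → 22 & 22 = 22. Stack: [22]
LOAD_FAST a → push 22. Stack: [22, 22]
BINARY_OP * → 22 * 22 = 484. Stack: [484]
STORE_FAST v → v=484. Stack: []
LOAD_FAST c → push 39. Stack: [39]
LOAD_CONST → push 12. Stack: [39, 12]
BINARY_OP + → 39 + 12 = 51. Stack: [51]
LOAD_CONST → push 10. Stack: [51, 10]
BINARY_OP - → 51 - 10 = 41. Stack: [41]
STORE_FAST p → p=41. Stack: []
LOAD_FAST p → push 41. Stack: [41]
RETURN_VALUE → return 41.

41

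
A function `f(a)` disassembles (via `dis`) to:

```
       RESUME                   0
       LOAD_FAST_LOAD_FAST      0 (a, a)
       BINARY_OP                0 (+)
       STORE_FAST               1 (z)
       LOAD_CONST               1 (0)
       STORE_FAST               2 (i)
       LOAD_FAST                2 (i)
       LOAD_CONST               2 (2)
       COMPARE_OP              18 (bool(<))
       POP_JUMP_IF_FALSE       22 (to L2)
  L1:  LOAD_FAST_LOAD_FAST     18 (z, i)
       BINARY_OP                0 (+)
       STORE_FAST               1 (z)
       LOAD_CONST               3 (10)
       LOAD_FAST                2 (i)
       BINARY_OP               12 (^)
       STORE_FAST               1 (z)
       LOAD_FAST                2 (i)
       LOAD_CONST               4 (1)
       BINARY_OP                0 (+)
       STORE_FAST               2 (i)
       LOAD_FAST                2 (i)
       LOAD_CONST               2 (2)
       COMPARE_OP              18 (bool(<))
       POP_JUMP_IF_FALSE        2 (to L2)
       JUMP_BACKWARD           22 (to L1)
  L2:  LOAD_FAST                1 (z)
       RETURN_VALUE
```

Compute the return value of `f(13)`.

11

LOAD_FAST_LOAD_FAST a,a → push 13,13. Stack: [13, 13]
BINARY_OP + → 13 + 13 = 26. Stack: [26]
STORE_FAST z → z=26. Stack: []
LOAD_CONST → push 0. Stack: [0]
STORE_FAST i → i=0. Stack: []
LOAD_FAST i → push 0. Stack: [0]
LOAD_CONST → push 2. Stack: [0, 2]
COMPARE_OP bool(<) → 0 vs 2 = True. Stack: [True]
POP_JUMP_IF_FALSE → pop True; no jump. Stack: []
LOAD_FAST_LOAD_FAST z,i → push 26,0. Stack: [26, 0]
BINARY_OP + → 26 + 0 = 26. Stack: [26]
STORE_FAST z → z=26. Stack: []
LOAD_CONST → push 10. Stack: [10]
LOAD_FAST i → push 0. Stack: [10, 0]
BINARY_OP ^ → 10 ^ 0 = 10. Stack: [10]
STORE_FAST z → z=10. Stack: []
LOAD_FAST i → push 0. Stack: [0]
LOAD_CONST → push 1. Stack: [0, 1]
BINARY_OP + → 0 + 1 = 1. Stack: [1]
STORE_FAST i → i=1. Stack: []
LOAD_FAST i → push 1. Stack: [1]
LOAD_CONST → push 2. Stack: [1, 2]
COMPARE_OP bool(<) → 1 vs 2 = True. Stack: [True]
POP_JUMP_IF_FALSE → pop True; no jump. Stack: []
LOAD_FAST_LOAD_FAST z,i → push 10,1. Stack: [10, 1]
BINARY_OP + → 10 + 1 = 11. Stack: [11]
STORE_FAST z → z=11. Stack: []
LOAD_CONST → push 10. Stack: [10]
LOAD_FAST i → push 1. Stack: [10, 1]
BINARY_OP ^ → 10 ^ 1 = 11. Stack: [11]
STORE_FAST z → z=11. Stack: []
LOAD_FAST i → push 1. Stack: [1]
LOAD_CONST → push 1. Stack: [1, 1]
BINARY_OP + → 1 + 1 = 2. Stack: [2]
STORE_FAST i → i=2. Stack: []
LOAD_FAST i → push 2. Stack: [2]
LOAD_CONST → push 2. Stack: [2, 2]
COMPARE_OP bool(<) → 2 vs 2 = False. Stack: [False]
POP_JUMP_IF_FALSE → pop False; jump. Stack: []
LOAD_FAST z → push 11. Stack: [11]
RETURN_VALUE → return 11.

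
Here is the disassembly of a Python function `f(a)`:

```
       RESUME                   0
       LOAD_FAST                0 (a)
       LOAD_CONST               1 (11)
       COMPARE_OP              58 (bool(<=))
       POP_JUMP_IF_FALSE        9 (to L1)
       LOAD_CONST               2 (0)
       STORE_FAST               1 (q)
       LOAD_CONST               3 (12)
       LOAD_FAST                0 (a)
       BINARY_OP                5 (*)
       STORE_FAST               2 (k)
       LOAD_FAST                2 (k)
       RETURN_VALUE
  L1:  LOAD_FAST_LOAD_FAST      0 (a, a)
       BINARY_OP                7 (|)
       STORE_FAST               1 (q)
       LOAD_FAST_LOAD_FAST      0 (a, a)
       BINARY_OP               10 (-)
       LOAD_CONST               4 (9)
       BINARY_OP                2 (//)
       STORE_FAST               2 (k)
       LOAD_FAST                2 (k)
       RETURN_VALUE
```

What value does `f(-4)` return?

LOAD_FAST a → push -4. Stack: [-4]
LOAD_CONST → push 11. Stack: [-4, 11]
COMPARE_OP bool(<=) → -4 vs 11 = True. Stack: [True]
POP_JUMP_IF_FALSE → pop True; no jump. Stack: []
LOAD_CONST → push 0. Stack: [0]
STORE_FAST q → q=0. Stack: []
LOAD_CONST → push 12. Stack: [12]
LOAD_FAST a → push -4. Stack: [12, -4]
BINARY_OP * → 12 * -4 = -48. Stack: [-48]
STORE_FAST k → k=-48. Stack: []
LOAD_FAST k → push -48. Stack: [-48]
RETURN_VALUE → return -48.

-48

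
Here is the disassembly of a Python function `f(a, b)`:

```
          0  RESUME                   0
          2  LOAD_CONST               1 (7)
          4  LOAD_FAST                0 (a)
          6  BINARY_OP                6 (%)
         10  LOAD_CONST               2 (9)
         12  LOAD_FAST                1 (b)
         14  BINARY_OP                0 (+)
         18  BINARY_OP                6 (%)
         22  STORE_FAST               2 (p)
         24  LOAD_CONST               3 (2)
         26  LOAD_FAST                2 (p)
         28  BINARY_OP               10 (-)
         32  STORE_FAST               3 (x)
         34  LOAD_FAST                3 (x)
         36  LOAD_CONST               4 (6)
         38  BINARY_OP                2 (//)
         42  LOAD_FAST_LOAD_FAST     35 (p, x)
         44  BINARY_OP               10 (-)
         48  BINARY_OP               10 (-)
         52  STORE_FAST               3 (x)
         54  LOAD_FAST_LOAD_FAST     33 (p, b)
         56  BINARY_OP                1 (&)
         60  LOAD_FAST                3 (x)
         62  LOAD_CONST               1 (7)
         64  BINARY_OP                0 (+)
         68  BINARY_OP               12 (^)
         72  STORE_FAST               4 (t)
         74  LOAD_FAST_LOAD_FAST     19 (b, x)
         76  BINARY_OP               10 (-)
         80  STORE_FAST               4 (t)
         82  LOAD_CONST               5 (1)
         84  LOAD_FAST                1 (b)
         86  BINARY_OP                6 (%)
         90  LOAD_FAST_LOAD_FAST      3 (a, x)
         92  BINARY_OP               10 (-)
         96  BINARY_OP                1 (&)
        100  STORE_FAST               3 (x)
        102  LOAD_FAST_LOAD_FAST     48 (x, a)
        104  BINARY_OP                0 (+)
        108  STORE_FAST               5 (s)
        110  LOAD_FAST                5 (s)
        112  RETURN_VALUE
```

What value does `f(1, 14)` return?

2

LOAD_CONST → push 7. Stack: [7]
LOAD_FAST a → push 1. Stack: [7, 1]
BINARY_OP % → 7 % 1 = 0. Stack: [0]
LOAD_CONST → push 9. Stack: [0, 9]
LOAD_FAST b → push 14. Stack: [0, 9, 14]
BINARY_OP + → 9 + 14 = 23. Stack: [0, 23]
BINARY_OP % → 0 % 23 = 0. Stack: [0]
STORE_FAST p → p=0. Stack: []
LOAD_CONST → push 2. Stack: [2]
LOAD_FAST p → push 0. Stack: [2, 0]
BINARY_OP - → 2 - 0 = 2. Stack: [2]
STORE_FAST x → x=2. Stack: []
LOAD_FAST x → push 2. Stack: [2]
LOAD_CONST → push 6. Stack: [2, 6]
BINARY_OP // → 2 // 6 = 0. Stack: [0]
LOAD_FAST_LOAD_FAST p,x → push 0,2. Stack: [0, 0, 2]
BINARY_OP - → 0 - 2 = -2. Stack: [0, -2]
BINARY_OP - → 0 - -2 = 2. Stack: [2]
STORE_FAST x → x=2. Stack: []
LOAD_FAST_LOAD_FAST p,b → push 0,14. Stack: [0, 14]
BINARY_OP & → 0 & 14 = 0. Stack: [0]
LOAD_FAST x → push 2. Stack: [0, 2]
LOAD_CONST → push 7. Stack: [0, 2, 7]
BINARY_OP + → 2 + 7 = 9. Stack: [0, 9]
BINARY_OP ^ → 0 ^ 9 = 9. Stack: [9]
STORE_FAST t → t=9. Stack: []
LOAD_FAST_LOAD_FAST b,x → push 14,2. Stack: [14, 2]
BINARY_OP - → 14 - 2 = 12. Stack: [12]
STORE_FAST t → t=12. Stack: []
LOAD_CONST → push 1. Stack: [1]
LOAD_FAST b → push 14. Stack: [1, 14]
BINARY_OP % → 1 % 14 = 1. Stack: [1]
LOAD_FAST_LOAD_FAST a,x → push 1,2. Stack: [1, 1, 2]
BINARY_OP - → 1 - 2 = -1. Stack: [1, -1]
BINARY_OP & → 1 & -1 = 1. Stack: [1]
STORE_FAST x → x=1. Stack: []
LOAD_FAST_LOAD_FAST x,a → push 1,1. Stack: [1, 1]
BINARY_OP + → 1 + 1 = 2. Stack: [2]
STORE_FAST s → s=2. Stack: []
LOAD_FAST s → push 2. Stack: [2]
RETURN_VALUE → return 2.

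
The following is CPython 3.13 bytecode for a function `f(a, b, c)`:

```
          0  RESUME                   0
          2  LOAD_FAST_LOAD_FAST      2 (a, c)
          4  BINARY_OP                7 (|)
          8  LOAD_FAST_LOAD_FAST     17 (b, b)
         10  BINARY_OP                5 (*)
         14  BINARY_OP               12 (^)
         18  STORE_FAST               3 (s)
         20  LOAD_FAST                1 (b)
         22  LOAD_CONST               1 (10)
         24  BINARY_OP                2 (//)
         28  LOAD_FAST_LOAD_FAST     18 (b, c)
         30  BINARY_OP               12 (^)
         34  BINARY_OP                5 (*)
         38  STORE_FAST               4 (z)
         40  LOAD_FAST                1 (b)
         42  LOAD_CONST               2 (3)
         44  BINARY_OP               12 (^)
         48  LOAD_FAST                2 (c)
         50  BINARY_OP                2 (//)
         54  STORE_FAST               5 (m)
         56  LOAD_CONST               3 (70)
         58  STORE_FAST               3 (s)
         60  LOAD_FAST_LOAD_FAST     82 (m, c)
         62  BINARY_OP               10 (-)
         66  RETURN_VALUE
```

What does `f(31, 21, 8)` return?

LOAD_FAST_LOAD_FAST a,c → push 31,8. Stack: [31, 8]
BINARY_OP | → 31 | 8 = 31. Stack: [31]
LOAD_FAST_LOAD_FAST b,b → push 21,21. Stack: [31, 21, 21]
BINARY_OP * → 21 * 21 = 441. Stack: [31, 441]
BINARY_OP ^ → 31 ^ 441 = 422. Stack: [422]
STORE_FAST s → s=422. Stack: []
LOAD_FAST b → push 21. Stack: [21]
LOAD_CONST → push 10. Stack: [21, 10]
BINARY_OP // → 21 // 10 = 2. Stack: [2]
LOAD_FAST_LOAD_FAST b,c → push 21,8. Stack: [2, 21, 8]
BINARY_OP ^ → 21 ^ 8 = 29. Stack: [2, 29]
BINARY_OP * → 2 * 29 = 58. Stack: [58]
STORE_FAST z → z=58. Stack: []
LOAD_FAST b → push 21. Stack: [21]
LOAD_CONST → push 3. Stack: [21, 3]
BINARY_OP ^ → 21 ^ 3 = 22. Stack: [22]
LOAD_FAST c → push 8. Stack: [22, 8]
BINARY_OP // → 22 // 8 = 2. Stack: [2]
STORE_FAST m → m=2. Stack: []
LOAD_CONST → push 70. Stack: [70]
STORE_FAST s → s=70. Stack: []
LOAD_FAST_LOAD_FAST m,c → push 2,8. Stack: [2, 8]
BINARY_OP - → 2 - 8 = -6. Stack: [-6]
RETURN_VALUE → return -6.

-6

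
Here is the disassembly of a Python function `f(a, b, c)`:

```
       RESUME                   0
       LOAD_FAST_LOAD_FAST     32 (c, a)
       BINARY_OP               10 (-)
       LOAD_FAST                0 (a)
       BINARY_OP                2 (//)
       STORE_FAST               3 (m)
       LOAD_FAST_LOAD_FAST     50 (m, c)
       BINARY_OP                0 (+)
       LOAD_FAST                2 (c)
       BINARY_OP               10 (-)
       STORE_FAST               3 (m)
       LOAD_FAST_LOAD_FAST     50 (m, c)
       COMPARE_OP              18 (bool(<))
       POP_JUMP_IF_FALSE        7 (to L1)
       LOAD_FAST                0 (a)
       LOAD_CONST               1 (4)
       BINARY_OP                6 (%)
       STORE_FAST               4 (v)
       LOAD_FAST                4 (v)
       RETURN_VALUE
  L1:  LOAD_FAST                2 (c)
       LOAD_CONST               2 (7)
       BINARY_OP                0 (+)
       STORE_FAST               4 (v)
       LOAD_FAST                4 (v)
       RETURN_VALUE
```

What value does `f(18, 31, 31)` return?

LOAD_FAST_LOAD_FAST c,a → push 31,18. Stack: [31, 18]
BINARY_OP - → 31 - 18 = 13. Stack: [13]
LOAD_FAST a → push 18. Stack: [13, 18]
BINARY_OP // → 13 // 18 = 0. Stack: [0]
STORE_FAST m → m=0. Stack: []
LOAD_FAST_LOAD_FAST m,c → push 0,31. Stack: [0, 31]
BINARY_OP + → 0 + 31 = 31. Stack: [31]
LOAD_FAST c → push 31. Stack: [31, 31]
BINARY_OP - → 31 - 31 = 0. Stack: [0]
STORE_FAST m → m=0. Stack: []
LOAD_FAST_LOAD_FAST m,c → push 0,31. Stack: [0, 31]
COMPARE_OP bool(<) → 0 vs 31 = True. Stack: [True]
POP_JUMP_IF_FALSE → pop True; no jump. Stack: []
LOAD_FAST a → push 18. Stack: [18]
LOAD_CONST → push 4. Stack: [18, 4]
BINARY_OP % → 18 % 4 = 2. Stack: [2]
STORE_FAST v → v=2. Stack: []
LOAD_FAST v → push 2. Stack: [2]
RETURN_VALUE → return 2.

2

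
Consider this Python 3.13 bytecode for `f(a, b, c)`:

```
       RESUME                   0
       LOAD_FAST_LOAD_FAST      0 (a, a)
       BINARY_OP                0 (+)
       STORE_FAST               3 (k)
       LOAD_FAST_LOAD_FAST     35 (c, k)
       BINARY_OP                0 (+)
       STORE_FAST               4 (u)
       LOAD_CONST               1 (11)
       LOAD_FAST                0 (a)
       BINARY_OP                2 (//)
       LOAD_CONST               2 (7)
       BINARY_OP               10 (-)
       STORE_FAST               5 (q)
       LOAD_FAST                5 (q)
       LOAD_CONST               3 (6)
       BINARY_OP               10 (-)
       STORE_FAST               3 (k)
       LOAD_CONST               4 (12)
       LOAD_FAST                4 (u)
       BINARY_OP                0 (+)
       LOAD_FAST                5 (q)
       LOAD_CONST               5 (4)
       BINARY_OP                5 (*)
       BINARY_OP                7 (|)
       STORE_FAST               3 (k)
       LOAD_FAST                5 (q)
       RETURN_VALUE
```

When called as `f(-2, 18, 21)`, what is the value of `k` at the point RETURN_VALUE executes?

LOAD_FAST_LOAD_FAST a,a → push -2,-2. Stack: [-2, -2]
BINARY_OP + → -2 + -2 = -4. Stack: [-4]
STORE_FAST k → k=-4. Stack: []
LOAD_FAST_LOAD_FAST c,k → push 21,-4. Stack: [21, -4]
BINARY_OP + → 21 + -4 = 17. Stack: [17]
STORE_FAST u → u=17. Stack: []
LOAD_CONST → push 11. Stack: [11]
LOAD_FAST a → push -2. Stack: [11, -2]
BINARY_OP // → 11 // -2 = -6. Stack: [-6]
LOAD_CONST → push 7. Stack: [-6, 7]
BINARY_OP - → -6 - 7 = -13. Stack: [-13]
STORE_FAST q → q=-13. Stack: []
LOAD_FAST q → push -13. Stack: [-13]
LOAD_CONST → push 6. Stack: [-13, 6]
BINARY_OP - → -13 - 6 = -19. Stack: [-19]
STORE_FAST k → k=-19. Stack: []
LOAD_CONST → push 12. Stack: [12]
LOAD_FAST u → push 17. Stack: [12, 17]
BINARY_OP + → 12 + 17 = 29. Stack: [29]
LOAD_FAST q → push -13. Stack: [29, -13]
LOAD_CONST → push 4. Stack: [29, -13, 4]
BINARY_OP * → -13 * 4 = -52. Stack: [29, -52]
BINARY_OP | → 29 | -52 = -35. Stack: [-35]
STORE_FAST k → k=-35. Stack: []
LOAD_FAST q → push -13. Stack: [-13]
RETURN_VALUE → return -13.

-35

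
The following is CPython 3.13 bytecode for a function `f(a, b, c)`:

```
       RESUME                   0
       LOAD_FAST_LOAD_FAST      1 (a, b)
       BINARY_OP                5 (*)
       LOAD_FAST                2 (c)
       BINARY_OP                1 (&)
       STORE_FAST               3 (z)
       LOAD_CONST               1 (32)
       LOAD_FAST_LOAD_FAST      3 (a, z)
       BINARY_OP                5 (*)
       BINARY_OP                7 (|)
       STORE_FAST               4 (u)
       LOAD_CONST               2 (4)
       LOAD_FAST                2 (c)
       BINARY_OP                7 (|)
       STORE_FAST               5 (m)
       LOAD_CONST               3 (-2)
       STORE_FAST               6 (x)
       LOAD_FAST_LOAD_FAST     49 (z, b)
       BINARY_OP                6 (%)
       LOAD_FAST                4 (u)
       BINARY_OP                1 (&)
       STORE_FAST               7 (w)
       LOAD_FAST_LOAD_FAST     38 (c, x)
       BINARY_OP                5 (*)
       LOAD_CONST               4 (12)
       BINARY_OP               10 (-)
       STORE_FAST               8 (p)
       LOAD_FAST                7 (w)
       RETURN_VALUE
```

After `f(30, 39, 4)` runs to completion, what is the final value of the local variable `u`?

32

LOAD_FAST_LOAD_FAST a,b → push 30,39. Stack: [30, 39]
BINARY_OP * → 30 * 39 = 1170. Stack: [1170]
LOAD_FAST c → push 4. Stack: [1170, 4]
BINARY_OP & → 1170 & 4 = 0. Stack: [0]
STORE_FAST z → z=0. Stack: []
LOAD_CONST → push 32. Stack: [32]
LOAD_FAST_LOAD_FAST a,z → push 30,0. Stack: [32, 30, 0]
BINARY_OP * → 30 * 0 = 0. Stack: [32, 0]
BINARY_OP | → 32 | 0 = 32. Stack: [32]
STORE_FAST u → u=32. Stack: []
LOAD_CONST → push 4. Stack: [4]
LOAD_FAST c → push 4. Stack: [4, 4]
BINARY_OP | → 4 | 4 = 4. Stack: [4]
STORE_FAST m → m=4. Stack: []
LOAD_CONST → push -2. Stack: [-2]
STORE_FAST x → x=-2. Stack: []
LOAD_FAST_LOAD_FAST z,b → push 0,39. Stack: [0, 39]
BINARY_OP % → 0 % 39 = 0. Stack: [0]
LOAD_FAST u → push 32. Stack: [0, 32]
BINARY_OP & → 0 & 32 = 0. Stack: [0]
STORE_FAST w → w=0. Stack: []
LOAD_FAST_LOAD_FAST c,x → push 4,-2. Stack: [4, -2]
BINARY_OP * → 4 * -2 = -8. Stack: [-8]
LOAD_CONST → push 12. Stack: [-8, 12]
BINARY_OP - → -8 - 12 = -20. Stack: [-20]
STORE_FAST p → p=-20. Stack: []
LOAD_FAST w → push 0. Stack: [0]
RETURN_VALUE → return 0.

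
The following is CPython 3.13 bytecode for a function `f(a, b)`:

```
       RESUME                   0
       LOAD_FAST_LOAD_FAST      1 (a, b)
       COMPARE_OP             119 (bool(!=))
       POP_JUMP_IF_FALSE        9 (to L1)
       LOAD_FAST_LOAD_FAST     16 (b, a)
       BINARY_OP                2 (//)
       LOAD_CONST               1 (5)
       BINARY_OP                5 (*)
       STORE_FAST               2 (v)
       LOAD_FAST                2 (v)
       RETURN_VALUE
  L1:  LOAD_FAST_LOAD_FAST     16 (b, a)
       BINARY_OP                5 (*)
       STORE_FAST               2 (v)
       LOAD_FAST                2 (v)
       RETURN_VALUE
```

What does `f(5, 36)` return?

LOAD_FAST_LOAD_FAST a,b → push 5,36. Stack: [5, 36]
COMPARE_OP bool(!=) → 5 vs 36 = True. Stack: [True]
POP_JUMP_IF_FALSE → pop True; no jump. Stack: []
LOAD_FAST_LOAD_FAST b,a → push 36,5. Stack: [36, 5]
BINARY_OP // → 36 // 5 = 7. Stack: [7]
LOAD_CONST → push 5. Stack: [7, 5]
BINARY_OP * → 7 * 5 = 35. Stack: [35]
STORE_FAST v → v=35. Stack: []
LOAD_FAST v → push 35. Stack: [35]
RETURN_VALUE → return 35.

35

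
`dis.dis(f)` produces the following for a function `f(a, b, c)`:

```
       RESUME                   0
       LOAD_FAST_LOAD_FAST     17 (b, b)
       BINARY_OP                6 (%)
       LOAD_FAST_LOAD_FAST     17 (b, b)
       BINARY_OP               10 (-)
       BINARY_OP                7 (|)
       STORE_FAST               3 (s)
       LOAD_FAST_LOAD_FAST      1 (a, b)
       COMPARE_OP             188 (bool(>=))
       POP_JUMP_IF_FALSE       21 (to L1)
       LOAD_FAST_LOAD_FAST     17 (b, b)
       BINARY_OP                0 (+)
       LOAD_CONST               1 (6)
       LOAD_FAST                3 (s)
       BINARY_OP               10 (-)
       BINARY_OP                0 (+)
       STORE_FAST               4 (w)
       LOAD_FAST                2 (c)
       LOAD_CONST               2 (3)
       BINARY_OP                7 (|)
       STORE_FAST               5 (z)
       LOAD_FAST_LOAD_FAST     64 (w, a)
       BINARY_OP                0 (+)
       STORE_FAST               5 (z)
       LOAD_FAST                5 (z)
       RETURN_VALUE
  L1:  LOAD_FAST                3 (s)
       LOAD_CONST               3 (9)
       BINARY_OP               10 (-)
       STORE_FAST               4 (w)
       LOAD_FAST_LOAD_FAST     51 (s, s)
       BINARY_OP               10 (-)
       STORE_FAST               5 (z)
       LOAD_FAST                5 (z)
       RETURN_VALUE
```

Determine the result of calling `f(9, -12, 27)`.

-9

LOAD_FAST_LOAD_FAST b,b → push -12,-12. Stack: [-12, -12]
BINARY_OP % → -12 % -12 = 0. Stack: [0]
LOAD_FAST_LOAD_FAST b,b → push -12,-12. Stack: [0, -12, -12]
BINARY_OP - → -12 - -12 = 0. Stack: [0, 0]
BINARY_OP | → 0 | 0 = 0. Stack: [0]
STORE_FAST s → s=0. Stack: []
LOAD_FAST_LOAD_FAST a,b → push 9,-12. Stack: [9, -12]
COMPARE_OP bool(>=) → 9 vs -12 = True. Stack: [True]
POP_JUMP_IF_FALSE → pop True; no jump. Stack: []
LOAD_FAST_LOAD_FAST b,b → push -12,-12. Stack: [-12, -12]
BINARY_OP + → -12 + -12 = -24. Stack: [-24]
LOAD_CONST → push 6. Stack: [-24, 6]
LOAD_FAST s → push 0. Stack: [-24, 6, 0]
BINARY_OP - → 6 - 0 = 6. Stack: [-24, 6]
BINARY_OP + → -24 + 6 = -18. Stack: [-18]
STORE_FAST w → w=-18. Stack: []
LOAD_FAST c → push 27. Stack: [27]
LOAD_CONST → push 3. Stack: [27, 3]
BINARY_OP | → 27 | 3 = 27. Stack: [27]
STORE_FAST z → z=27. Stack: []
LOAD_FAST_LOAD_FAST w,a → push -18,9. Stack: [-18, 9]
BINARY_OP + → -18 + 9 = -9. Stack: [-9]
STORE_FAST z → z=-9. Stack: []
LOAD_FAST z → push -9. Stack: [-9]
RETURN_VALUE → return -9.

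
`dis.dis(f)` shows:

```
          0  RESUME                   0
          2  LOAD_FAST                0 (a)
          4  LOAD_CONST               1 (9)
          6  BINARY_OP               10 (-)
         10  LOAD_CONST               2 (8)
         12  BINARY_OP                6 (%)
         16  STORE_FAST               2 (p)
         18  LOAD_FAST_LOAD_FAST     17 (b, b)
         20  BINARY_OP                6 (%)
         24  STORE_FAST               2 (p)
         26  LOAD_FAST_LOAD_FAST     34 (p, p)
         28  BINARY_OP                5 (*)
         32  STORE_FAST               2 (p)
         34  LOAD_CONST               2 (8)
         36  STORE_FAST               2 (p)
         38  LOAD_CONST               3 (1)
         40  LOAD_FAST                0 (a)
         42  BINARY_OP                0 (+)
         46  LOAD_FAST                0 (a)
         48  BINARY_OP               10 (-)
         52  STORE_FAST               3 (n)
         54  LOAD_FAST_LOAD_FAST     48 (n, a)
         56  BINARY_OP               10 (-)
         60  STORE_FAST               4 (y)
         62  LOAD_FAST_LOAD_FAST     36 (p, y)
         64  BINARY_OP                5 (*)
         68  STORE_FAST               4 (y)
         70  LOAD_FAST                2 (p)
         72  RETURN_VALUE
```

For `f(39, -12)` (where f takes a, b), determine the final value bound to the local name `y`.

-304

LOAD_FAST a → push 39. Stack: [39]
LOAD_CONST → push 9. Stack: [39, 9]
BINARY_OP - → 39 - 9 = 30. Stack: [30]
LOAD_CONST → push 8. Stack: [30, 8]
BINARY_OP % → 30 % 8 = 6. Stack: [6]
STORE_FAST p → p=6. Stack: []
LOAD_FAST_LOAD_FAST b,b → push -12,-12. Stack: [-12, -12]
BINARY_OP % → -12 % -12 = 0. Stack: [0]
STORE_FAST p → p=0. Stack: []
LOAD_FAST_LOAD_FAST p,p → push 0,0. Stack: [0, 0]
BINARY_OP * → 0 * 0 = 0. Stack: [0]
STORE_FAST p → p=0. Stack: []
LOAD_CONST → push 8. Stack: [8]
STORE_FAST p → p=8. Stack: []
LOAD_CONST → push 1. Stack: [1]
LOAD_FAST a → push 39. Stack: [1, 39]
BINARY_OP + → 1 + 39 = 40. Stack: [40]
LOAD_FAST a → push 39. Stack: [40, 39]
BINARY_OP - → 40 - 39 = 1. Stack: [1]
STORE_FAST n → n=1. Stack: []
LOAD_FAST_LOAD_FAST n,a → push 1,39. Stack: [1, 39]
BINARY_OP - → 1 - 39 = -38. Stack: [-38]
STORE_FAST y → y=-38. Stack: []
LOAD_FAST_LOAD_FAST p,y → push 8,-38. Stack: [8, -38]
BINARY_OP * → 8 * -38 = -304. Stack: [-304]
STORE_FAST y → y=-304. Stack: []
LOAD_FAST p → push 8. Stack: [8]
RETURN_VALUE → return 8.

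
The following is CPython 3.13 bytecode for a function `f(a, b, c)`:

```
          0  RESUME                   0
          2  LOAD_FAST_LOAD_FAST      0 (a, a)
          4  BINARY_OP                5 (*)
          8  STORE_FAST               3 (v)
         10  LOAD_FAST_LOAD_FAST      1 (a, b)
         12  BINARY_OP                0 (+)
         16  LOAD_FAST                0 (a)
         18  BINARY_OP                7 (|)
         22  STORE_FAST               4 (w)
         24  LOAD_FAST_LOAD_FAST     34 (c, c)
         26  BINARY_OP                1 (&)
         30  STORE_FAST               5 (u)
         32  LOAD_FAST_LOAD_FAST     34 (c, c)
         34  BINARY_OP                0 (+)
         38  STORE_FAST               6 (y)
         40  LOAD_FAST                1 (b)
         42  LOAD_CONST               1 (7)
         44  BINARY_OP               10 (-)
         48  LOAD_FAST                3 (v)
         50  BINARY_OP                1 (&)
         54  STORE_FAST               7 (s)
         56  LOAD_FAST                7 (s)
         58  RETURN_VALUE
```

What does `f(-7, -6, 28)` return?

49

LOAD_FAST_LOAD_FAST a,a → push -7,-7. Stack: [-7, -7]
BINARY_OP * → -7 * -7 = 49. Stack: [49]
STORE_FAST v → v=49. Stack: []
LOAD_FAST_LOAD_FAST a,b → push -7,-6. Stack: [-7, -6]
BINARY_OP + → -7 + -6 = -13. Stack: [-13]
LOAD_FAST a → push -7. Stack: [-13, -7]
BINARY_OP | → -13 | -7 = -5. Stack: [-5]
STORE_FAST w → w=-5. Stack: []
LOAD_FAST_LOAD_FAST c,c → push 28,28. Stack: [28, 28]
BINARY_OP & → 28 & 28 = 28. Stack: [28]
STORE_FAST u → u=28. Stack: []
LOAD_FAST_LOAD_FAST c,c → push 28,28. Stack: [28, 28]
BINARY_OP + → 28 + 28 = 56. Stack: [56]
STORE_FAST y → y=56. Stack: []
LOAD_FAST b → push -6. Stack: [-6]
LOAD_CONST → push 7. Stack: [-6, 7]
BINARY_OP - → -6 - 7 = -13. Stack: [-13]
LOAD_FAST v → push 49. Stack: [-13, 49]
BINARY_OP & → -13 & 49 = 49. Stack: [49]
STORE_FAST s → s=49. Stack: []
LOAD_FAST s → push 49. Stack: [49]
RETURN_VALUE → return 49.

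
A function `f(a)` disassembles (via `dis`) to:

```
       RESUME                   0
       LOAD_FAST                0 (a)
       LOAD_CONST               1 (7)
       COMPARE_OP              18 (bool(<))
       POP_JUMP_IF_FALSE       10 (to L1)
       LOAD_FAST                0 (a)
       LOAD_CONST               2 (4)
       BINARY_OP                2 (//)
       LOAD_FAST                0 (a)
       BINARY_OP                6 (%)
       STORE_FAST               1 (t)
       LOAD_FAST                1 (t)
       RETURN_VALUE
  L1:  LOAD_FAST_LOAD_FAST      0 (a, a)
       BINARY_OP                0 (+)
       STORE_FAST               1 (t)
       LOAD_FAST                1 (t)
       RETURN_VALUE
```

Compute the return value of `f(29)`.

58

LOAD_FAST a → push 29. Stack: [29]
LOAD_CONST → push 7. Stack: [29, 7]
COMPARE_OP bool(<) → 29 vs 7 = False. Stack: [False]
POP_JUMP_IF_FALSE → pop False; jump. Stack: []
LOAD_FAST_LOAD_FAST a,a → push 29,29. Stack: [29, 29]
BINARY_OP + → 29 + 29 = 58. Stack: [58]
STORE_FAST t → t=58. Stack: []
LOAD_FAST t → push 58. Stack: [58]
RETURN_VALUE → return 58.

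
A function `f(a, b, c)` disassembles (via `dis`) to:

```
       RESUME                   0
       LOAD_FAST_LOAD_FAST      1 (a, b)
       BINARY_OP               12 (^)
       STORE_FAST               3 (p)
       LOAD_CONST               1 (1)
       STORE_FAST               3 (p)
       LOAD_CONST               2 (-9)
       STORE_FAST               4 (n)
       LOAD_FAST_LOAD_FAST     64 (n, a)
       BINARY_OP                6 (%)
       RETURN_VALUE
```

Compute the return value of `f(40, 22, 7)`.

31

LOAD_FAST_LOAD_FAST a,b → push 40,22. Stack: [40, 22]
BINARY_OP ^ → 40 ^ 22 = 62. Stack: [62]
STORE_FAST p → p=62. Stack: []
LOAD_CONST → push 1. Stack: [1]
STORE_FAST p → p=1. Stack: []
LOAD_CONST → push -9. Stack: [-9]
STORE_FAST n → n=-9. Stack: []
LOAD_FAST_LOAD_FAST n,a → push -9,40. Stack: [-9, 40]
BINARY_OP % → -9 % 40 = 31. Stack: [31]
RETURN_VALUE → return 31.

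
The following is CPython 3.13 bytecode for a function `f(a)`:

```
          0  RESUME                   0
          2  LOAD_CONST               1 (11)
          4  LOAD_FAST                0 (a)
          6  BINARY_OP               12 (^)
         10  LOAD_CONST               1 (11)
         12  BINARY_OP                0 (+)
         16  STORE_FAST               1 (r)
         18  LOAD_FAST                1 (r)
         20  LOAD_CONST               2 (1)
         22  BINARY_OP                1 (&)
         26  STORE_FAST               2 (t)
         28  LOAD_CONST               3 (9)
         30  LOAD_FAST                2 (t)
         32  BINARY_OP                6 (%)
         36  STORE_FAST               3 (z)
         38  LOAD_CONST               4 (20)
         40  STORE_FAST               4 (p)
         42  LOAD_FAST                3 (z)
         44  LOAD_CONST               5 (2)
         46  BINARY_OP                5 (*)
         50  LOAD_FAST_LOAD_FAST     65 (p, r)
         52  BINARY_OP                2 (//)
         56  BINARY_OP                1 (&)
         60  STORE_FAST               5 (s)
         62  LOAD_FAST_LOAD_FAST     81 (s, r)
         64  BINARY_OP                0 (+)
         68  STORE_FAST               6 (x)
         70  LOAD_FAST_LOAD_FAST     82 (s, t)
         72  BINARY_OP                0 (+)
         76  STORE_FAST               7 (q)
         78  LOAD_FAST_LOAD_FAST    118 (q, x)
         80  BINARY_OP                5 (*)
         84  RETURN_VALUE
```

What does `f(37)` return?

57

LOAD_CONST → push 11. Stack: [11]
LOAD_FAST a → push 37. Stack: [11, 37]
BINARY_OP ^ → 11 ^ 37 = 46. Stack: [46]
LOAD_CONST → push 11. Stack: [46, 11]
BINARY_OP + → 46 + 11 = 57. Stack: [57]
STORE_FAST r → r=57. Stack: []
LOAD_FAST r → push 57. Stack: [57]
LOAD_CONST → push 1. Stack: [57, 1]
BINARY_OP & → 57 & 1 = 1. Stack: [1]
STORE_FAST t → t=1. Stack: []
LOAD_CONST → push 9. Stack: [9]
LOAD_FAST t → push 1. Stack: [9, 1]
BINARY_OP % → 9 % 1 = 0. Stack: [0]
STORE_FAST z → z=0. Stack: []
LOAD_CONST → push 20. Stack: [20]
STORE_FAST p → p=20. Stack: []
LOAD_FAST z → push 0. Stack: [0]
LOAD_CONST → push 2. Stack: [0, 2]
BINARY_OP * → 0 * 2 = 0. Stack: [0]
LOAD_FAST_LOAD_FAST p,r → push 20,57. Stack: [0, 20, 57]
BINARY_OP // → 20 // 57 = 0. Stack: [0, 0]
BINARY_OP & → 0 & 0 = 0. Stack: [0]
STORE_FAST s → s=0. Stack: []
LOAD_FAST_LOAD_FAST s,r → push 0,57. Stack: [0, 57]
BINARY_OP + → 0 + 57 = 57. Stack: [57]
STORE_FAST x → x=57. Stack: []
LOAD_FAST_LOAD_FAST s,t → push 0,1. Stack: [0, 1]
BINARY_OP + → 0 + 1 = 1. Stack: [1]
STORE_FAST q → q=1. Stack: []
LOAD_FAST_LOAD_FAST q,x → push 1,57. Stack: [1, 57]
BINARY_OP * → 1 * 57 = 57. Stack: [57]
RETURN_VALUE → return 57.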